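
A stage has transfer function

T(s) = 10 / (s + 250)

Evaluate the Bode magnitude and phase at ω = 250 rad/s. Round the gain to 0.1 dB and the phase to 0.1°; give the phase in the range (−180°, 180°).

Substitute s = j250:
Numerator: 10 = 10 + j0
Denominator: (j250) + 250 = 250 + j250
|N| = √(10² + 0²) ≈ 10, ∠N ≈ 0.00°
|D| = √(250² + 250²) ≈ 353.55, ∠D ≈ 45.00°
|T| = 10 / 353.55 ≈ 0.028285
Gain = 20 log₁₀(0.028285) ≈ -30.97 dB
∠T = 0.00° − 45.00° = -45.00°

-31.0 dB, -45.0°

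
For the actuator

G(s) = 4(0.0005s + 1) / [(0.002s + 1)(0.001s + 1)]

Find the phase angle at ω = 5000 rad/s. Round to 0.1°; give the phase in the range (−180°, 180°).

At ω = 5000 rad/s:
zero (1 + j5000·0.0005) = 1 + j2.5 → |·| ≈ 2.6926, ∠ ≈ 68.20°
pole (1 + j5000·0.002) = 1 + j10 → |·| ≈ 10.05, ∠ ≈ 84.29°
pole (1 + j5000·0.001) = 1 + j5 → |·| ≈ 5.099, ∠ ≈ 78.69°
∠G = (68.20°) − (84.29° + 78.69°) = -94.78°

-94.8°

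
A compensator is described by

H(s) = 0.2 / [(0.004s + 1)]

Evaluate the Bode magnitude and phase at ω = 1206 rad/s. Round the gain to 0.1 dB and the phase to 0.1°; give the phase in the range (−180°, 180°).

At ω = 1206 rad/s:
pole (1 + j1206·0.004) = 1 + j4.824 → |·| ≈ 4.9266, ∠ ≈ 78.29°
|H| = 0.2 · 1 / (4.9266) ≈ 0.040596
Gain = 20 log₁₀(0.040596) ≈ -27.83 dB
∠H = (0°) − (78.29°) = -78.29°

-27.8 dB, -78.3°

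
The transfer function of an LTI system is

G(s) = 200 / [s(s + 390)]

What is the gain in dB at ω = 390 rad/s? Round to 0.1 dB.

At s = jω = j390:
pole (s+390): 390 + j390 → |·| = √(390²+390²) = √304200 ≈ 551.54, ∠ = arctan(390/390) ≈ 45.00°
pole at origin: |s| = 390, ∠ = 90.00° (in denominator)
|G| = 200 / 2.151e+05 ≈ 0.0009298
Gain = 20 log₁₀(0.0009298) ≈ -60.63 dB

-60.6 dB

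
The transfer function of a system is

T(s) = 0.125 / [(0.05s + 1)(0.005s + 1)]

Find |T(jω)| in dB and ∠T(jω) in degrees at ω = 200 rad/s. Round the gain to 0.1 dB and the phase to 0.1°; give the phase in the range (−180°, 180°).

At ω = 200 rad/s:
pole (1 + j200·0.05) = 1 + j10 → |·| ≈ 10.05, ∠ ≈ 84.29°
pole (1 + j200·0.005) = 1 + j1 → |·| ≈ 1.4142, ∠ ≈ 45.00°
|T| = 0.125 · 1 / (10.05 · 1.4142) ≈ 0.0087949
Gain = 20 log₁₀(0.0087949) ≈ -41.12 dB
∠T = (0°) − (84.29° + 45.00°) = -129.29°

-41.1 dB, -129.3°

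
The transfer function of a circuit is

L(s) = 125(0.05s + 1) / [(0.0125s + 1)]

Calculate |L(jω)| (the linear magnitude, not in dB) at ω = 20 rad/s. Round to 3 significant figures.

At ω = 20 rad/s:
zero (1 + j20·0.05) = 1 + j1 → |·| ≈ 1.4142, ∠ ≈ 45.00°
pole (1 + j20·0.0125) = 1 + j0.25 → |·| ≈ 1.0308, ∠ ≈ 14.04°
|L| = 125 · 1.4142 / (1.0308) ≈ 171.49

171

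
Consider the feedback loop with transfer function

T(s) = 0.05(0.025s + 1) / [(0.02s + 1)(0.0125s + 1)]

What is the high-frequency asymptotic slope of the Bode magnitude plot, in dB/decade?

Each pole contributes −20 dB/decade at high frequency; each zero contributes +20 dB/decade.
Net: 1 zero(s) − 2 pole(s) → -20 dB/decade.

-20 dB/decade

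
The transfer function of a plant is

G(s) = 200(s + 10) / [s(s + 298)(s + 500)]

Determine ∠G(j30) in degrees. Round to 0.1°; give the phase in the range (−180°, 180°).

-27.6°

At s = jω = j30:
zero (s+10): 10 + j30 → |·| = √(10²+30²) = √1000 ≈ 31.623, ∠ = arctan(30/10) ≈ 71.57°
pole (s+298): 298 + j30 → |·| = √(298²+30²) = √89704 ≈ 299.51, ∠ = arctan(30/298) ≈ 5.75°
pole (s+500): 500 + j30 → |·| = √(500²+30²) = √250900 ≈ 500.9, ∠ = arctan(30/500) ≈ 3.43°
pole at origin: |s| = 30, ∠ = 90.00° (in denominator)
∠G = 71.57° − 99.18° = -27.61°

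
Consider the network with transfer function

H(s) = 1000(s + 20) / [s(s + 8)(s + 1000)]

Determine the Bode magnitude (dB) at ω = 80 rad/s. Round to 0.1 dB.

At s = jω = j80:
zero (s+20): 20 + j80 → |·| = √(20²+80²) = √6800 ≈ 82.462, ∠ = arctan(80/20) ≈ 75.96°
pole (s+8): 8 + j80 → |·| = √(8²+80²) = √6464 ≈ 80.399, ∠ = arctan(80/8) ≈ 84.29°
pole (s+1000): 1000 + j80 → |·| = √(1000²+80²) = √1006400 ≈ 1003.2, ∠ = arctan(80/1000) ≈ 4.57°
pole at origin: |s| = 80, ∠ = 90.00° (in denominator)
|H| = 1000 · 82.462 / 6.4525e+06 ≈ 0.01278
Gain = 20 log₁₀(0.01278) ≈ -37.87 dB

-37.9 dB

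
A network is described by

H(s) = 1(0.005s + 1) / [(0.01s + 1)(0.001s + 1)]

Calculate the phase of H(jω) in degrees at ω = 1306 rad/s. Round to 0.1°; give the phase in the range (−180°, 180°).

At ω = 1306 rad/s:
zero (1 + j1306·0.005) = 1 + j6.53 → |·| ≈ 6.6061, ∠ ≈ 81.29°
pole (1 + j1306·0.01) = 1 + j13.06 → |·| ≈ 13.098, ∠ ≈ 85.62°
pole (1 + j1306·0.001) = 1 + j1.306 → |·| ≈ 1.6449, ∠ ≈ 52.56°
∠H = (81.29°) − (85.62° + 52.56°) = -56.89°

-56.9°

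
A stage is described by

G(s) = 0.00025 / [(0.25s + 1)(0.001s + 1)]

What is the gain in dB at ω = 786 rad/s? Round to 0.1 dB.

At ω = 786 rad/s:
pole (1 + j786·0.25) = 1 + j196.5 → |·| ≈ 196.5, ∠ ≈ 89.71°
pole (1 + j786·0.001) = 1 + j0.786 → |·| ≈ 1.2719, ∠ ≈ 38.17°
|G| = 0.00025 · 1 / (196.5 · 1.2719) ≈ 1.0003e-06
Gain = 20 log₁₀(1.0003e-06) ≈ -120.00 dB

-120.0 dB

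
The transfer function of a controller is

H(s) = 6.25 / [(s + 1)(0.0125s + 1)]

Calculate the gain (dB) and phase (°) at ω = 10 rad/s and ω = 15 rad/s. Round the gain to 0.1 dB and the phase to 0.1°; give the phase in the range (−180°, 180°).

ω = 10: -4.2 dB, -91.4°; ω = 15: -7.8 dB, -96.8°

At ω = 10 rad/s:
pole (1 + j10·1) = 1 + j10 → |·| ≈ 10.05, ∠ ≈ 84.29°
pole (1 + j10·0.0125) = 1 + j0.125 → |·| ≈ 1.0078, ∠ ≈ 7.13°
|H| = 6.25 · 1 / (10.05 · 1.0078) ≈ 0.61708
Gain = 20 log₁₀(0.61708) ≈ -4.19 dB
∠H = (0°) − (84.29° + 7.13°) = -91.42°

At ω = 15 rad/s:
pole (1 + j15·1) = 1 + j15 → |·| ≈ 15.033, ∠ ≈ 86.19°
pole (1 + j15·0.0125) = 1 + j0.1875 → |·| ≈ 1.0174, ∠ ≈ 10.62°
|H| = 6.25 · 1 / (15.033 · 1.0174) ≈ 0.40864
Gain = 20 log₁₀(0.40864) ≈ -7.77 dB
∠H = (0°) − (86.19° + 10.62°) = -96.81°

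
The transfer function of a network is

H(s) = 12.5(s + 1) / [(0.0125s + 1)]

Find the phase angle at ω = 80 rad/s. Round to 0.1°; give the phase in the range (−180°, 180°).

44.3°

At ω = 80 rad/s:
zero (1 + j80·1) = 1 + j80 → |·| ≈ 80.006, ∠ ≈ 89.28°
pole (1 + j80·0.0125) = 1 + j1 → |·| ≈ 1.4142, ∠ ≈ 45.00°
∠H = (89.28°) − (45.00°) = 44.28°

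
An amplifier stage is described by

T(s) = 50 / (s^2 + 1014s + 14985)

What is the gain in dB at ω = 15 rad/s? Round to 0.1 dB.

Substitute s = j15:
Numerator: 50 = 50 + j0
Denominator: (j15)^2 + 1014(j15) + 14985 = 14760 + j15210
|N| = √(50² + 0²) ≈ 50, ∠N ≈ 0.00°
|D| = √(14760² + 15210²) ≈ 21194, ∠D ≈ 45.86°
|T| = 50 / 21194 ≈ 0.0023592
Gain = 20 log₁₀(0.0023592) ≈ -52.54 dB

-52.5 dB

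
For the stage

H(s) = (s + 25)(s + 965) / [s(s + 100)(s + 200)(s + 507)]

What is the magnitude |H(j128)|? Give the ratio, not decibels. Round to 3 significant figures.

4.92e-05

At s = jω = j128:
zero (s+25): 25 + j128 → |·| = √(25²+128²) = √17009 ≈ 130.42, ∠ = arctan(128/25) ≈ 78.95°
zero (s+965): 965 + j128 → |·| = √(965²+128²) = √947609 ≈ 973.45, ∠ = arctan(128/965) ≈ 7.56°
pole (s+100): 100 + j128 → |·| = √(100²+128²) = √26384 ≈ 162.43, ∠ = arctan(128/100) ≈ 52.00°
pole (s+200): 200 + j128 → |·| = √(200²+128²) = √56384 ≈ 237.45, ∠ = arctan(128/200) ≈ 32.62°
pole (s+507): 507 + j128 → |·| = √(507²+128²) = √273433 ≈ 522.91, ∠ = arctan(128/507) ≈ 14.17°
pole at origin: |s| = 128, ∠ = 90.00° (in denominator)
|H| = 1 · 1.2696e+05 / 2.5815e+09 ≈ 4.9181e-05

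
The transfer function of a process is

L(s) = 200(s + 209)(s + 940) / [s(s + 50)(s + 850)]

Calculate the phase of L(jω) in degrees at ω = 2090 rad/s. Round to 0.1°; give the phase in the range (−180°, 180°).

At s = jω = j2090:
zero (s+209): 209 + j2090 → |·| = √(209²+2090²) = √4411781 ≈ 2100.4, ∠ = arctan(2090/209) ≈ 84.29°
zero (s+940): 940 + j2090 → |·| = √(940²+2090²) = √5251700 ≈ 2291.7, ∠ = arctan(2090/940) ≈ 65.78°
pole (s+50): 50 + j2090 → |·| = √(50²+2090²) = √4370600 ≈ 2090.6, ∠ = arctan(2090/50) ≈ 88.63°
pole (s+850): 850 + j2090 → |·| = √(850²+2090²) = √5090600 ≈ 2256.2, ∠ = arctan(2090/850) ≈ 67.87°
pole at origin: |s| = 2090, ∠ = 90.00° (in denominator)
∠L = 150.07° − 246.50° = -96.43°

-96.4°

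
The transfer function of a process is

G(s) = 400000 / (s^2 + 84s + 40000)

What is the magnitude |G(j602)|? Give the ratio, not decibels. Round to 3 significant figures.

1.23

At s = jω = j602:
quadratic: (j602)² + 84·j602 + 40000 = -322404 + j50568 → |·| ≈ 3.2635e+05, ∠ ≈ 171.09°
|G| = 400000 / 3.2635e+05 ≈ 1.2257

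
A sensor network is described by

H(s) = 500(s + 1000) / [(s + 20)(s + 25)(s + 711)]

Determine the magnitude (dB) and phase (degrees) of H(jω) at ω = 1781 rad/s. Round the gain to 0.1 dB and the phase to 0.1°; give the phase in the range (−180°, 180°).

At s = jω = j1781:
zero (s+1000): 1000 + j1781 → |·| = √(1000²+1781²) = √4171961 ≈ 2042.5, ∠ = arctan(1781/1000) ≈ 60.69°
pole (s+20): 20 + j1781 → |·| = √(20²+1781²) = √3172361 ≈ 1781.1, ∠ = arctan(1781/20) ≈ 89.36°
pole (s+25): 25 + j1781 → |·| = √(25²+1781²) = √3172586 ≈ 1781.2, ∠ = arctan(1781/25) ≈ 89.20°
pole (s+711): 711 + j1781 → |·| = √(711²+1781²) = √3677482 ≈ 1917.7, ∠ = arctan(1781/711) ≈ 68.24°
|H| = 500 · 2042.5 / 6.0839e+09 ≈ 0.00016786
Gain = 20 log₁₀(0.00016786) ≈ -75.50 dB
∠H = 60.69° − 246.80° = -186.11° ≡ 173.89° (principal value)

-75.5 dB, 173.9°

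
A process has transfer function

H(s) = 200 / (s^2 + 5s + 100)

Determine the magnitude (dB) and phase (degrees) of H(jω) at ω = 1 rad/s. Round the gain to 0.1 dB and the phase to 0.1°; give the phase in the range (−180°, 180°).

6.1 dB, -2.9°

At s = jω = j1:
quadratic: (j1)² + 5·j1 + 100 = 99 + j5 → |·| ≈ 99.126, ∠ ≈ 2.89°
|H| = 200 / 99.126 ≈ 2.0176
Gain = 20 log₁₀(2.0176) ≈ 6.10 dB
∠H = 0.00° − 2.89° = -2.89°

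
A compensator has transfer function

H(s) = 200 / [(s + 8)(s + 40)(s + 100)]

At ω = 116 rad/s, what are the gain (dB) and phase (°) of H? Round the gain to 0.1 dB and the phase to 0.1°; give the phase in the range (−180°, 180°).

At s = jω = j116:
pole (s+8): 8 + j116 → |·| = √(8²+116²) = √13520 ≈ 116.28, ∠ = arctan(116/8) ≈ 86.05°
pole (s+40): 40 + j116 → |·| = √(40²+116²) = √15056 ≈ 122.7, ∠ = arctan(116/40) ≈ 70.97°
pole (s+100): 100 + j116 → |·| = √(100²+116²) = √23456 ≈ 153.15, ∠ = arctan(116/100) ≈ 49.24°
|H| = 200 / 2.1851e+06 ≈ 9.1529e-05
Gain = 20 log₁₀(9.1529e-05) ≈ -80.77 dB
∠H = 0.00° − 206.26° = -206.26° ≡ 153.74° (principal value)

-80.8 dB, 153.7°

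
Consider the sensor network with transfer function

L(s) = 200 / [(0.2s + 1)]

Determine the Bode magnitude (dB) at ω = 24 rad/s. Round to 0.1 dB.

At ω = 24 rad/s:
pole (1 + j24·0.2) = 1 + j4.8 → |·| ≈ 4.9031, ∠ ≈ 78.23°
|L| = 200 · 1 / (4.9031) ≈ 40.791
Gain = 20 log₁₀(40.791) ≈ 32.21 dB

32.2 dB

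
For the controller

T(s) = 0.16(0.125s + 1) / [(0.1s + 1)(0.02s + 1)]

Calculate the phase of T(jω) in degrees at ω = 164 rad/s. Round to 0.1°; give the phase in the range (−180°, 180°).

-72.3°

At ω = 164 rad/s:
zero (1 + j164·0.125) = 1 + j20.5 → |·| ≈ 20.524, ∠ ≈ 87.21°
pole (1 + j164·0.1) = 1 + j16.4 → |·| ≈ 16.43, ∠ ≈ 86.51°
pole (1 + j164·0.02) = 1 + j3.28 → |·| ≈ 3.4291, ∠ ≈ 73.04°
∠T = (87.21°) − (86.51° + 73.04°) = -72.34°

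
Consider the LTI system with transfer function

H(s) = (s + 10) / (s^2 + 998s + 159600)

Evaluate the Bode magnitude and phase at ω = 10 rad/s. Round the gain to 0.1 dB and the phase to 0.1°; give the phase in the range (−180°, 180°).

Substitute s = j10:
Numerator: (j10) + 10 = 10 + j10
Denominator: (j10)^2 + 998(j10) + 159600 = 159500 + j9980
|N| = √(10² + 10²) ≈ 14.142, ∠N ≈ 45.00°
|D| = √(159500² + 9980²) ≈ 1.5981e+05, ∠D ≈ 3.58°
|H| = 14.142 / 1.5981e+05 ≈ 8.8493e-05
Gain = 20 log₁₀(8.8493e-05) ≈ -81.06 dB
∠H = 45.00° − 3.58° = 41.42°

-81.1 dB, 41.4°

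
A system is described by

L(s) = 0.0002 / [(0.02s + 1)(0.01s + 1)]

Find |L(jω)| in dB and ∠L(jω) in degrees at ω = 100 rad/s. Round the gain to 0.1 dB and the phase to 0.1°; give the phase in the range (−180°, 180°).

-84.0 dB, -108.4°

At ω = 100 rad/s:
pole (1 + j100·0.02) = 1 + j2 → |·| ≈ 2.2361, ∠ ≈ 63.43°
pole (1 + j100·0.01) = 1 + j1 → |·| ≈ 1.4142, ∠ ≈ 45.00°
|L| = 0.0002 · 1 / (2.2361 · 1.4142) ≈ 6.3245e-05
Gain = 20 log₁₀(6.3245e-05) ≈ -83.98 dB
∠L = (0°) − (63.43° + 45.00°) = -108.43°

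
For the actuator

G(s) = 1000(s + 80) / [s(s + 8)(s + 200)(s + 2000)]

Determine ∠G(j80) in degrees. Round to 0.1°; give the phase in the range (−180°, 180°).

At s = jω = j80:
zero (s+80): 80 + j80 → |·| = √(80²+80²) = √12800 ≈ 113.14, ∠ = arctan(80/80) ≈ 45.00°
pole (s+8): 8 + j80 → |·| = √(8²+80²) = √6464 ≈ 80.399, ∠ = arctan(80/8) ≈ 84.29°
pole (s+200): 200 + j80 → |·| = √(200²+80²) = √46400 ≈ 215.41, ∠ = arctan(80/200) ≈ 21.80°
pole (s+2000): 2000 + j80 → |·| = √(2000²+80²) = √4006400 ≈ 2001.6, ∠ = arctan(80/2000) ≈ 2.29°
pole at origin: |s| = 80, ∠ = 90.00° (in denominator)
∠G = 45.00° − 198.38° = -153.38°

-153.4°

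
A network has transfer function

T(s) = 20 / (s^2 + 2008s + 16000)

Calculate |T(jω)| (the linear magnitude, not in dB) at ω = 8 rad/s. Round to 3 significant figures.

0.000884

Substitute s = j8:
Numerator: 20 = 20 + j0
Denominator: (j8)^2 + 2008(j8) + 16000 = 15936 + j16064
|N| = √(20² + 0²) ≈ 20, ∠N ≈ 0.00°
|D| = √(15936² + 16064²) ≈ 22628, ∠D ≈ 45.23°
|T| = 20 / 22628 ≈ 0.00088386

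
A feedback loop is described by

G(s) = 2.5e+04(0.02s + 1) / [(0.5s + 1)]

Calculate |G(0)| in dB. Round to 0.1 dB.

88.0 dB

G(0) = 2.5e+04 · 1 / 1 = 25000
20 log₁₀(25000) ≈ 87.96 dB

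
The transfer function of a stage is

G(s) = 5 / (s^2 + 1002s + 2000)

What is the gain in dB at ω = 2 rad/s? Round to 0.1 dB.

-55.1 dB

Substitute s = j2:
Numerator: 5 = 5 + j0
Denominator: (j2)^2 + 1002(j2) + 2000 = 1996 + j2004
|N| = √(5² + 0²) ≈ 5, ∠N ≈ 0.00°
|D| = √(1996² + 2004²) ≈ 2828.4, ∠D ≈ 45.11°
|G| = 5 / 2828.4 ≈ 0.0017678
Gain = 20 log₁₀(0.0017678) ≈ -55.05 dB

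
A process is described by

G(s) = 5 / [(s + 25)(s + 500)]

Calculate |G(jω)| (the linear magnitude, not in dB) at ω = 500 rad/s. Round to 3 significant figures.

At s = jω = j500:
pole (s+25): 25 + j500 → |·| = √(25²+500²) = √250625 ≈ 500.62, ∠ = arctan(500/25) ≈ 87.14°
pole (s+500): 500 + j500 → |·| = √(500²+500²) = √500000 ≈ 707.11, ∠ = arctan(500/500) ≈ 45.00°
|G| = 5 / 3.5399e+05 ≈ 1.4125e-05

1.41e-05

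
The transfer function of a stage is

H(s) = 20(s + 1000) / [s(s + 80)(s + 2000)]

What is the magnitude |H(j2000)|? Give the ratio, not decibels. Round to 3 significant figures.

3.95e-06

At s = jω = j2000:
zero (s+1000): 1000 + j2000 → |·| = √(1000²+2000²) = √5000000 ≈ 2236.1, ∠ = arctan(2000/1000) ≈ 63.43°
pole (s+80): 80 + j2000 → |·| = √(80²+2000²) = √4006400 ≈ 2001.6, ∠ = arctan(2000/80) ≈ 87.71°
pole (s+2000): 2000 + j2000 → |·| = √(2000²+2000²) = √8000000 ≈ 2828.4, ∠ = arctan(2000/2000) ≈ 45.00°
pole at origin: |s| = 2000, ∠ = 90.00° (in denominator)
|H| = 20 · 2236.1 / 1.1323e+10 ≈ 3.9497e-06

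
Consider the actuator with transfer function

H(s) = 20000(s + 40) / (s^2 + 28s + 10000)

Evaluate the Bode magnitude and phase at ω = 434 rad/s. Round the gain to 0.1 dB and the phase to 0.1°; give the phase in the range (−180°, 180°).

At s = jω = j434:
zero (s+40): 40 + j434 → |·| = √(40²+434²) = √189956 ≈ 435.84, ∠ = arctan(434/40) ≈ 84.73°
quadratic: (j434)² + 28·j434 + 10000 = -178356 + j12152 → |·| ≈ 1.7877e+05, ∠ ≈ 176.10°
|H| = 20000 · 435.84 / 1.7877e+05 ≈ 48.76
Gain = 20 log₁₀(48.76) ≈ 33.76 dB
∠H = 84.73° − 176.10° = -91.37°

33.8 dB, -91.4°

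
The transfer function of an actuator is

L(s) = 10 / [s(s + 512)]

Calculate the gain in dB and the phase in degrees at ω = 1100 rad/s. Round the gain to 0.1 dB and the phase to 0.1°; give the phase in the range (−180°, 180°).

-102.5 dB, -155.0°

At s = jω = j1100:
pole (s+512): 512 + j1100 → |·| = √(512²+1100²) = √1472144 ≈ 1213.3, ∠ = arctan(1100/512) ≈ 65.04°
pole at origin: |s| = 1100, ∠ = 90.00° (in denominator)
|L| = 10 / 1.3346e+06 ≈ 7.4929e-06
Gain = 20 log₁₀(7.4929e-06) ≈ -102.51 dB
∠L = 0.00° − 155.04° = -155.04°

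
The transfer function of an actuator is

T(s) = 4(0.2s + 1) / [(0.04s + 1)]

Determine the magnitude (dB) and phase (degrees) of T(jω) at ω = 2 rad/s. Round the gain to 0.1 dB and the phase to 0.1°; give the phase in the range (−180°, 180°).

At ω = 2 rad/s:
zero (1 + j2·0.2) = 1 + j0.4 → |·| ≈ 1.077, ∠ ≈ 21.80°
pole (1 + j2·0.04) = 1 + j0.08 → |·| ≈ 1.0032, ∠ ≈ 4.57°
|T| = 4 · 1.077 / (1.0032) ≈ 4.2943
Gain = 20 log₁₀(4.2943) ≈ 12.66 dB
∠T = (21.80°) − (4.57°) = 17.23°

12.7 dB, 17.2°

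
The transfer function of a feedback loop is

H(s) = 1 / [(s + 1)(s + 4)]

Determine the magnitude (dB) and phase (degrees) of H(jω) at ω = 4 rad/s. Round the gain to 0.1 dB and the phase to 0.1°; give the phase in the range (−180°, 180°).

-27.4 dB, -121.0°

At s = jω = j4:
pole (s+1): 1 + j4 → |·| = √(1²+4²) = √17 ≈ 4.1231, ∠ = arctan(4/1) ≈ 75.96°
pole (s+4): 4 + j4 → |·| = √(4²+4²) = √32 ≈ 5.6569, ∠ = arctan(4/4) ≈ 45.00°
|H| = 1 / 23.324 ≈ 0.042874
Gain = 20 log₁₀(0.042874) ≈ -27.36 dB
∠H = 0.00° − 120.96° = -120.96°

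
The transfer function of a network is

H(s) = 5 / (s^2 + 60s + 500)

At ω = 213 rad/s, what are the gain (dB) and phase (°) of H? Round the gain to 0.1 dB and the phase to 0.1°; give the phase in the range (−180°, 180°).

Substitute s = j213:
Numerator: 5 = 5 + j0
Denominator: (j213)^2 + 60(j213) + 500 = -44869 + j12780
|N| = √(5² + 0²) ≈ 5, ∠N ≈ 0.00°
|D| = √(44869² + 12780²) ≈ 46654, ∠D ≈ 164.10°
|H| = 5 / 46654 ≈ 0.00010717
Gain = 20 log₁₀(0.00010717) ≈ -79.40 dB
∠H = 0.00° − 164.10° = -164.10°

-79.4 dB, -164.1°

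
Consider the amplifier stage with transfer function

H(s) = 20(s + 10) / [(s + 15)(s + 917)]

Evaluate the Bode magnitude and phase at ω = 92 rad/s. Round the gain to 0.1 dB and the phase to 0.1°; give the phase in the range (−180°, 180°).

-33.3 dB, -2.7°

At s = jω = j92:
zero (s+10): 10 + j92 → |·| = √(10²+92²) = √8564 ≈ 92.542, ∠ = arctan(92/10) ≈ 83.80°
pole (s+15): 15 + j92 → |·| = √(15²+92²) = √8689 ≈ 93.215, ∠ = arctan(92/15) ≈ 80.74°
pole (s+917): 917 + j92 → |·| = √(917²+92²) = √849353 ≈ 921.6, ∠ = arctan(92/917) ≈ 5.73°
|H| = 20 · 92.542 / 85907 ≈ 0.021545
Gain = 20 log₁₀(0.021545) ≈ -33.33 dB
∠H = 83.80° − 86.47° = -2.67°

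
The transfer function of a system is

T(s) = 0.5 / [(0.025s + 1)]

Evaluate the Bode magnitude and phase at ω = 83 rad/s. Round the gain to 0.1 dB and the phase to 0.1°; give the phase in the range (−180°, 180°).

At ω = 83 rad/s:
pole (1 + j83·0.025) = 1 + j2.075 → |·| ≈ 2.3034, ∠ ≈ 64.27°
|T| = 0.5 · 1 / (2.3034) ≈ 0.21707
Gain = 20 log₁₀(0.21707) ≈ -13.27 dB
∠T = (0°) − (64.27°) = -64.27°

-13.3 dB, -64.3°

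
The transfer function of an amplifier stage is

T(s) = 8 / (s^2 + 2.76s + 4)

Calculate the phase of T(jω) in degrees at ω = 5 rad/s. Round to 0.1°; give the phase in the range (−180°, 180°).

At s = jω = j5:
quadratic: (j5)² + 2.76·j5 + 4 = -21 + j13.8 → |·| ≈ 25.128, ∠ ≈ 146.69°
∠T = 0.00° − 146.69° = -146.69°

-146.7°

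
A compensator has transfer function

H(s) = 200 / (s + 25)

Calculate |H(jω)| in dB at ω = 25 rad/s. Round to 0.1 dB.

15.1 dB

Substitute s = j25:
Numerator: 200 = 200 + j0
Denominator: (j25) + 25 = 25 + j25
|N| = √(200² + 0²) ≈ 200, ∠N ≈ 0.00°
|D| = √(25² + 25²) ≈ 35.355, ∠D ≈ 45.00°
|H| = 200 / 35.355 ≈ 5.6569
Gain = 20 log₁₀(5.6569) ≈ 15.05 dB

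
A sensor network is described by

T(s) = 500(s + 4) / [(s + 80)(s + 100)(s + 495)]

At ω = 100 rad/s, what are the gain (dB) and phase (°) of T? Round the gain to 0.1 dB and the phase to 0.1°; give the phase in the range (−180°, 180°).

At s = jω = j100:
zero (s+4): 4 + j100 → |·| = √(4²+100²) = √10016 ≈ 100.08, ∠ = arctan(100/4) ≈ 87.71°
pole (s+80): 80 + j100 → |·| = √(80²+100²) = √16400 ≈ 128.06, ∠ = arctan(100/80) ≈ 51.34°
pole (s+100): 100 + j100 → |·| = √(100²+100²) = √20000 ≈ 141.42, ∠ = arctan(100/100) ≈ 45.00°
pole (s+495): 495 + j100 → |·| = √(495²+100²) = √255025 ≈ 505, ∠ = arctan(100/495) ≈ 11.42°
|T| = 500 · 100.08 / 9.1457e+06 ≈ 0.0054714
Gain = 20 log₁₀(0.0054714) ≈ -45.24 dB
∠T = 87.71° − 107.76° = -20.05°

-45.2 dB, -20.1°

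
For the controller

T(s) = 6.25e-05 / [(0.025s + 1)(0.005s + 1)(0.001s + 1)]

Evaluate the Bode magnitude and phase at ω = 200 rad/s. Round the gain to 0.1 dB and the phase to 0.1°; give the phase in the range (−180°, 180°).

At ω = 200 rad/s:
pole (1 + j200·0.025) = 1 + j5 → |·| ≈ 5.099, ∠ ≈ 78.69°
pole (1 + j200·0.005) = 1 + j1 → |·| ≈ 1.4142, ∠ ≈ 45.00°
pole (1 + j200·0.001) = 1 + j0.2 → |·| ≈ 1.0198, ∠ ≈ 11.31°
|T| = 6.25e-05 · 1 / (5.099 · 1.4142 · 1.0198) ≈ 8.499e-06
Gain = 20 log₁₀(8.499e-06) ≈ -101.41 dB
∠T = (0°) − (78.69° + 45.00° + 11.31°) = -135.00°

-101.4 dB, -135.0°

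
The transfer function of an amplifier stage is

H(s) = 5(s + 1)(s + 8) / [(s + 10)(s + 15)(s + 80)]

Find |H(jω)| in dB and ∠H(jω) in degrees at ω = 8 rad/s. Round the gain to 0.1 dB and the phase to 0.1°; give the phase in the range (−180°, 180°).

At s = jω = j8:
zero (s+1): 1 + j8 → |·| = √(1²+8²) = √65 ≈ 8.0623, ∠ = arctan(8/1) ≈ 82.87°
zero (s+8): 8 + j8 → |·| = √(8²+8²) = √128 ≈ 11.314, ∠ = arctan(8/8) ≈ 45.00°
pole (s+10): 10 + j8 → |·| = √(10²+8²) = √164 ≈ 12.806, ∠ = arctan(8/10) ≈ 38.66°
pole (s+15): 15 + j8 → |·| = √(15²+8²) = √289 ≈ 17, ∠ = arctan(8/15) ≈ 28.07°
pole (s+80): 80 + j8 → |·| = √(80²+8²) = √6464 ≈ 80.399, ∠ = arctan(8/80) ≈ 5.71°
|H| = 5 · 91.217 / 17503 ≈ 0.026058
Gain = 20 log₁₀(0.026058) ≈ -31.68 dB
∠H = 127.87° − 72.44° = 55.43°

-31.7 dB, 55.4°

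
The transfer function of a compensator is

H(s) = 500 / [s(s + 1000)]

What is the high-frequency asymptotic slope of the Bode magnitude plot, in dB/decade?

-40 dB/decade

Each pole contributes −20 dB/decade at high frequency; each zero contributes +20 dB/decade.
Net: 0 zero(s) − 2 pole(s) → -40 dB/decade.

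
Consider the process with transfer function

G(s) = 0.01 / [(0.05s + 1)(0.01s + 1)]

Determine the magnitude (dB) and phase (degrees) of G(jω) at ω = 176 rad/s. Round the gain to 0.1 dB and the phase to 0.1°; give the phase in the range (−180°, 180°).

At ω = 176 rad/s:
pole (1 + j176·0.05) = 1 + j8.8 → |·| ≈ 8.8566, ∠ ≈ 83.52°
pole (1 + j176·0.01) = 1 + j1.76 → |·| ≈ 2.0243, ∠ ≈ 60.40°
|G| = 0.01 · 1 / (8.8566 · 2.0243) ≈ 0.00055777
Gain = 20 log₁₀(0.00055777) ≈ -65.07 dB
∠G = (0°) − (83.52° + 60.40°) = -143.92°

-65.1 dB, -143.9°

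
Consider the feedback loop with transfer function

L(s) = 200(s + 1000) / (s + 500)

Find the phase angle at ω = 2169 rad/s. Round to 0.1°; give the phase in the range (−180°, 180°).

At s = jω = j2169:
zero (s+1000): 1000 + j2169 → |·| = √(1000²+2169²) = √5704561 ≈ 2388.4, ∠ = arctan(2169/1000) ≈ 65.25°
pole (s+500): 500 + j2169 → |·| = √(500²+2169²) = √4954561 ≈ 2225.9, ∠ = arctan(2169/500) ≈ 77.02°
∠L = 65.25° − 77.02° = -11.77°

-11.8°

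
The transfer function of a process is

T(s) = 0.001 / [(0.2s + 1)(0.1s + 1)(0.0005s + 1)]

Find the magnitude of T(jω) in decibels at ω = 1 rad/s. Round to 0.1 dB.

At ω = 1 rad/s:
pole (1 + j1·0.2) = 1 + j0.2 → |·| ≈ 1.0198, ∠ ≈ 11.31°
pole (1 + j1·0.1) = 1 + j0.1 → |·| ≈ 1.005, ∠ ≈ 5.71°
pole (1 + j1·0.0005) = 1 + j0.0005 → |·| ≈ 1, ∠ ≈ 0.03°
|T| = 0.001 · 1 / (1.0198 · 1.005 · 1) ≈ 0.00097571
Gain = 20 log₁₀(0.00097571) ≈ -60.21 dB

-60.2 dB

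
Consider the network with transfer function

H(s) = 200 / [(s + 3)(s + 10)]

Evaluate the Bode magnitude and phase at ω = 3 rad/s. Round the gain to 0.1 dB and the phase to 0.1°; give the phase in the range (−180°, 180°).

At s = jω = j3:
pole (s+3): 3 + j3 → |·| = √(3²+3²) = √18 ≈ 4.2426, ∠ = arctan(3/3) ≈ 45.00°
pole (s+10): 10 + j3 → |·| = √(10²+3²) = √109 ≈ 10.44, ∠ = arctan(3/10) ≈ 16.70°
|H| = 200 / 44.293 ≈ 4.5154
Gain = 20 log₁₀(4.5154) ≈ 13.09 dB
∠H = 0.00° − 61.70° = -61.70°

13.1 dB, -61.7°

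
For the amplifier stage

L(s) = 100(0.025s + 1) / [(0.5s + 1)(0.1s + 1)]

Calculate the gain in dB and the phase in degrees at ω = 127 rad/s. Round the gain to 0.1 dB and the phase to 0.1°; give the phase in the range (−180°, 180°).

-7.7 dB, -102.1°

At ω = 127 rad/s:
zero (1 + j127·0.025) = 1 + j3.175 → |·| ≈ 3.3288, ∠ ≈ 72.52°
pole (1 + j127·0.5) = 1 + j63.5 → |·| ≈ 63.508, ∠ ≈ 89.10°
pole (1 + j127·0.1) = 1 + j12.7 → |·| ≈ 12.739, ∠ ≈ 85.50°
|L| = 100 · 3.3288 / (63.508 · 12.739) ≈ 0.41146
Gain = 20 log₁₀(0.41146) ≈ -7.71 dB
∠L = (72.52°) − (89.10° + 85.50°) = -102.08°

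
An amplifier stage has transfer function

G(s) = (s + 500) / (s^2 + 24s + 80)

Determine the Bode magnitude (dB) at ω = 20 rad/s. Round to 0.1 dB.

Substitute s = j20:
Numerator: (j20) + 500 = 500 + j20
Denominator: (j20)^2 + 24(j20) + 80 = -320 + j480
|N| = √(500² + 20²) ≈ 500.4, ∠N ≈ 2.29°
|D| = √(320² + 480²) ≈ 576.89, ∠D ≈ 123.69°
|G| = 500.4 / 576.89 ≈ 0.86741
Gain = 20 log₁₀(0.86741) ≈ -1.24 dB

-1.2 dB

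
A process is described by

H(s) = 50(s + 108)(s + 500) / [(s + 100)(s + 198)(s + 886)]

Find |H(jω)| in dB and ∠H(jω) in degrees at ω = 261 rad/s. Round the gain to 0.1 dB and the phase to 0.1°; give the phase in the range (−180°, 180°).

At s = jω = j261:
zero (s+108): 108 + j261 → |·| = √(108²+261²) = √79785 ≈ 282.46, ∠ = arctan(261/108) ≈ 67.52°
zero (s+500): 500 + j261 → |·| = √(500²+261²) = √318121 ≈ 564.02, ∠ = arctan(261/500) ≈ 27.56°
pole (s+100): 100 + j261 → |·| = √(100²+261²) = √78121 ≈ 279.5, ∠ = arctan(261/100) ≈ 69.04°
pole (s+198): 198 + j261 → |·| = √(198²+261²) = √107325 ≈ 327.6, ∠ = arctan(261/198) ≈ 52.82°
pole (s+886): 886 + j261 → |·| = √(886²+261²) = √853117 ≈ 923.64, ∠ = arctan(261/886) ≈ 16.41°
|H| = 50 · 1.5931e+05 / 8.4572e+07 ≈ 0.094186
Gain = 20 log₁₀(0.094186) ≈ -20.52 dB
∠H = 95.08° − 138.27° = -43.19°

-20.5 dB, -43.2°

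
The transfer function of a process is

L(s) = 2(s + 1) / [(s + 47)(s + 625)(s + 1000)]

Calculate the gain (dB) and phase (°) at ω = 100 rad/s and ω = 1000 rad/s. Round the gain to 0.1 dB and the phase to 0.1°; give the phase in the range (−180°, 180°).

ω = 100: -110.9 dB, 9.8°; ω = 1000: -118.4 dB, -100.4°

At s = jω = j100:
zero (s+1): 1 + j100 → |·| = √(1²+100²) = √10001 ≈ 100, ∠ = arctan(100/1) ≈ 89.43°
pole (s+47): 47 + j100 → |·| = √(47²+100²) = √12209 ≈ 110.49, ∠ = arctan(100/47) ≈ 64.83°
pole (s+625): 625 + j100 → |·| = √(625²+100²) = √400625 ≈ 632.95, ∠ = arctan(100/625) ≈ 9.09°
pole (s+1000): 1000 + j100 → |·| = √(1000²+100²) = √1010000 ≈ 1005, ∠ = arctan(100/1000) ≈ 5.71°
|L| = 2 · 100 / 7.0284e+07 ≈ 2.8456e-06
Gain = 20 log₁₀(2.8456e-06) ≈ -110.92 dB
∠L = 89.43° − 79.63° = 9.80°

At s = jω = j1000:
zero (s+1): 1 + j1000 → |·| = √(1²+1000²) = √1000001 ≈ 1000, ∠ = arctan(1000/1) ≈ 89.94°
pole (s+47): 47 + j1000 → |·| = √(47²+1000²) = √1002209 ≈ 1001.1, ∠ = arctan(1000/47) ≈ 87.31°
pole (s+625): 625 + j1000 → |·| = √(625²+1000²) = √1390625 ≈ 1179.2, ∠ = arctan(1000/625) ≈ 57.99°
pole (s+1000): 1000 + j1000 → |·| = √(1000²+1000²) = √2000000 ≈ 1414.2, ∠ = arctan(1000/1000) ≈ 45.00°
|L| = 2 · 1000 / 1.6695e+09 ≈ 1.198e-06
Gain = 20 log₁₀(1.198e-06) ≈ -118.43 dB
∠L = 89.94° − 190.30° = -100.36°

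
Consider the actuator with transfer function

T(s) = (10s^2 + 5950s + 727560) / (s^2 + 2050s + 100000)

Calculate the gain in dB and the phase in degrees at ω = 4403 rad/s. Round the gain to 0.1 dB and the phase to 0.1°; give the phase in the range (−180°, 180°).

19.2 dB, 17.4°

Substitute s = j4403:
Numerator: 10(j4403)^2 + 5950(j4403) + 727560 = -193136530 + j26197850
Denominator: (j4403)^2 + 2050(j4403) + 100000 = -19286409 + j9026150
|N| = √(193136530² + 26197850²) ≈ 1.9491e+08, ∠N ≈ 172.28°
|D| = √(19286409² + 9026150²) ≈ 2.1294e+07, ∠D ≈ 154.92°
|T| = 1.9491e+08 / 2.1294e+07 ≈ 9.1533
Gain = 20 log₁₀(9.1533) ≈ 19.23 dB
∠T = 172.28° − 154.92° = 17.36°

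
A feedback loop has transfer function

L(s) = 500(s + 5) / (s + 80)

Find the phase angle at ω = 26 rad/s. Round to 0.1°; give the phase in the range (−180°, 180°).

At s = jω = j26:
zero (s+5): 5 + j26 → |·| = √(5²+26²) = √701 ≈ 26.476, ∠ = arctan(26/5) ≈ 79.11°
pole (s+80): 80 + j26 → |·| = √(80²+26²) = √7076 ≈ 84.119, ∠ = arctan(26/80) ≈ 18.00°
∠L = 79.11° − 18.00° = 61.11°

61.1°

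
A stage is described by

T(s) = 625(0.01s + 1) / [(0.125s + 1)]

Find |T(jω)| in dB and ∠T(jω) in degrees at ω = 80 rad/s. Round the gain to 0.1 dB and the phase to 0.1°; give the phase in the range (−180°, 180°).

38.0 dB, -45.6°

At ω = 80 rad/s:
zero (1 + j80·0.01) = 1 + j0.8 → |·| ≈ 1.2806, ∠ ≈ 38.66°
pole (1 + j80·0.125) = 1 + j10 → |·| ≈ 10.05, ∠ ≈ 84.29°
|T| = 625 · 1.2806 / (10.05) ≈ 79.639
Gain = 20 log₁₀(79.639) ≈ 38.02 dB
∠T = (38.66°) − (84.29°) = -45.63°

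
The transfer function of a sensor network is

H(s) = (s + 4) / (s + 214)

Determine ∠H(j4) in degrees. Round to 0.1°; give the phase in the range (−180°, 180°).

43.9°

Substitute s = j4:
Numerator: (j4) + 4 = 4 + j4
Denominator: (j4) + 214 = 214 + j4
|N| = √(4² + 4²) ≈ 5.6569, ∠N ≈ 45.00°
|D| = √(214² + 4²) ≈ 214.04, ∠D ≈ 1.07°
∠H = 45.00° − 1.07° = 43.93°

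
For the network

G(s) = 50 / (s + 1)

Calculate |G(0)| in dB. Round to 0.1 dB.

G(0) = 50 / (1) = 50
20 log₁₀(50) ≈ 33.98 dB

34.0 dB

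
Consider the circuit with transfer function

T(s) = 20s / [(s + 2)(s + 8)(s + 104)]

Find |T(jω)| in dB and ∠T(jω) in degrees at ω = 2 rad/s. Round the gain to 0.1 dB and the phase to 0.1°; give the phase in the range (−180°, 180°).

At s = jω = j2:
zero at origin: s = j2 → |·| = 2, ∠ = 90.00°
pole (s+2): 2 + j2 → |·| = √(2²+2²) = √8 ≈ 2.8284, ∠ = arctan(2/2) ≈ 45.00°
pole (s+8): 8 + j2 → |·| = √(8²+2²) = √68 ≈ 8.2462, ∠ = arctan(2/8) ≈ 14.04°
pole (s+104): 104 + j2 → |·| = √(104²+2²) = √10820 ≈ 104.02, ∠ = arctan(2/104) ≈ 1.10°
|T| = 20 · 2 / 2426.1 ≈ 0.016487
Gain = 20 log₁₀(0.016487) ≈ -35.66 dB
∠T = 90.00° − 60.14° = 29.86°

-35.7 dB, 29.9°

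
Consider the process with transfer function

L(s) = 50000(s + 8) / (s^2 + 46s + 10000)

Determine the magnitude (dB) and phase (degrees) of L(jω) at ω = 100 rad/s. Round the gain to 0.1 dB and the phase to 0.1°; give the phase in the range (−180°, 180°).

60.8 dB, -4.6°

At s = jω = j100:
zero (s+8): 8 + j100 → |·| = √(8²+100²) = √10064 ≈ 100.32, ∠ = arctan(100/8) ≈ 85.43°
quadratic: (j100)² + 46·j100 + 10000 = 0 + j4600 → |·| ≈ 4600, ∠ ≈ 90.00°
|L| = 50000 · 100.32 / 4600 ≈ 1090.4
Gain = 20 log₁₀(1090.4) ≈ 60.75 dB
∠L = 85.43° − 90.00° = -4.57°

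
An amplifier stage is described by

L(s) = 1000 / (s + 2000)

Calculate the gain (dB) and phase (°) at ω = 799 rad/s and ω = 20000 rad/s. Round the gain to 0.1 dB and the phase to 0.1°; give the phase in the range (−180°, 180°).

ω = 799: -6.7 dB, -21.8°; ω = 20000: -26.1 dB, -84.3°

At s = jω = j799:
pole (s+2000): 2000 + j799 → |·| = √(2000²+799²) = √4638401 ≈ 2153.7, ∠ = arctan(799/2000) ≈ 21.78°
|L| = 1000 / 2153.7 ≈ 0.46432
Gain = 20 log₁₀(0.46432) ≈ -6.66 dB
∠L = 0.00° − 21.78° = -21.78°

At s = jω = j20000:
pole (s+2000): 2000 + j20000 → |·| = √(2000²+20000²) = √404000000 ≈ 20100, ∠ = arctan(20000/2000) ≈ 84.29°
|L| = 1000 / 20100 ≈ 0.049751
Gain = 20 log₁₀(0.049751) ≈ -26.06 dB
∠L = 0.00° − 84.29° = -84.29°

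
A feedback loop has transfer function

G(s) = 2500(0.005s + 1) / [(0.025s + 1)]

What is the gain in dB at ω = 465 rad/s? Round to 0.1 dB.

At ω = 465 rad/s:
zero (1 + j465·0.005) = 1 + j2.325 → |·| ≈ 2.5309, ∠ ≈ 66.73°
pole (1 + j465·0.025) = 1 + j11.625 → |·| ≈ 11.668, ∠ ≈ 85.08°
|G| = 2500 · 2.5309 / (11.668) ≈ 542.27
Gain = 20 log₁₀(542.27) ≈ 54.68 dB

54.7 dB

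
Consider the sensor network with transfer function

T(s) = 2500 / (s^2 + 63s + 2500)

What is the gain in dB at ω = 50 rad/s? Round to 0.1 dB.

-2.0 dB

At s = jω = j50:
quadratic: (j50)² + 63·j50 + 2500 = 0 + j3150 → |·| ≈ 3150, ∠ ≈ 90.00°
|T| = 2500 / 3150 ≈ 0.79365
Gain = 20 log₁₀(0.79365) ≈ -2.01 dB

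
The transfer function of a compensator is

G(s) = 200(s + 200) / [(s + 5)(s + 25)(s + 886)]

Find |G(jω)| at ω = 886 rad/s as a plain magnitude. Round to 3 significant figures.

At s = jω = j886:
zero (s+200): 200 + j886 → |·| = √(200²+886²) = √824996 ≈ 908.29, ∠ = arctan(886/200) ≈ 77.28°
pole (s+5): 5 + j886 → |·| = √(5²+886²) = √785021 ≈ 886.01, ∠ = arctan(886/5) ≈ 89.68°
pole (s+25): 25 + j886 → |·| = √(25²+886²) = √785621 ≈ 886.35, ∠ = arctan(886/25) ≈ 88.38°
pole (s+886): 886 + j886 → |·| = √(886²+886²) = √1569992 ≈ 1253, ∠ = arctan(886/886) ≈ 45.00°
|G| = 200 · 908.29 / 9.84e+08 ≈ 0.00018461

0.000185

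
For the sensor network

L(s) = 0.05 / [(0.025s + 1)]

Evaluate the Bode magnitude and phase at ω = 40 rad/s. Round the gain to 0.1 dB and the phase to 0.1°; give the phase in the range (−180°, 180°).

-29.0 dB, -45.0°

At ω = 40 rad/s:
pole (1 + j40·0.025) = 1 + j1 → |·| ≈ 1.4142, ∠ ≈ 45.00°
|L| = 0.05 · 1 / (1.4142) ≈ 0.035356
Gain = 20 log₁₀(0.035356) ≈ -29.03 dB
∠L = (0°) − (45.00°) = -45.00°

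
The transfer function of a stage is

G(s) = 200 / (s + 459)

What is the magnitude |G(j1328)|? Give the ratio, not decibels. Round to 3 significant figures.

At s = jω = j1328:
pole (s+459): 459 + j1328 → |·| = √(459²+1328²) = √1974265 ≈ 1405.1, ∠ = arctan(1328/459) ≈ 70.93°
|G| = 200 / 1405.1 ≈ 0.14234

0.142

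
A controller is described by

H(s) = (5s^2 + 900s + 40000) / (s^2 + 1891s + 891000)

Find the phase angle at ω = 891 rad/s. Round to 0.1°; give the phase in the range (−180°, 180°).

Substitute s = j891:
Numerator: 5(j891)^2 + 900(j891) + 40000 = -3929405 + j801900
Denominator: (j891)^2 + 1891(j891) + 891000 = 97119 + j1684881
|N| = √(3929405² + 801900²) ≈ 4.0104e+06, ∠N ≈ 168.47°
|D| = √(97119² + 1684881²) ≈ 1.6877e+06, ∠D ≈ 86.70°
∠H = 168.47° − 86.70° = 81.77°

81.8°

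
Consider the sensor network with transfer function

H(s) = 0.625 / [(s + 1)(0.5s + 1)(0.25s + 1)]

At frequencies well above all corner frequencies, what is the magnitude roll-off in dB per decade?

-60 dB/decade

Each pole contributes −20 dB/decade at high frequency; each zero contributes +20 dB/decade.
Net: 0 zero(s) − 3 pole(s) → -60 dB/decade.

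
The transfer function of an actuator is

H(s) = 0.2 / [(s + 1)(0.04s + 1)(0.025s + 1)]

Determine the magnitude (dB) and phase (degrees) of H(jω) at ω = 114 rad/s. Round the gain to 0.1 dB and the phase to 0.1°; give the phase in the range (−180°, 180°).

-78.1 dB, 122.2°

At ω = 114 rad/s:
pole (1 + j114·1) = 1 + j114 → |·| ≈ 114, ∠ ≈ 89.50°
pole (1 + j114·0.04) = 1 + j4.56 → |·| ≈ 4.6684, ∠ ≈ 77.63°
pole (1 + j114·0.025) = 1 + j2.85 → |·| ≈ 3.0203, ∠ ≈ 70.67°
|H| = 0.2 · 1 / (114 · 4.6684 · 3.0203) ≈ 0.00012442
Gain = 20 log₁₀(0.00012442) ≈ -78.10 dB
∠H = (0°) − (89.50° + 77.63° + 70.67°) = -237.80° ≡ 122.20° (principal value)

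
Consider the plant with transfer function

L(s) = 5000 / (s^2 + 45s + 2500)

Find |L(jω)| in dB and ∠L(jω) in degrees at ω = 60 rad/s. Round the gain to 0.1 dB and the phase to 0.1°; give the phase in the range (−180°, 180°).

4.7 dB, -112.2°

At s = jω = j60:
quadratic: (j60)² + 45·j60 + 2500 = -1100 + j2700 → |·| ≈ 2915.5, ∠ ≈ 112.17°
|L| = 5000 / 2915.5 ≈ 1.715
Gain = 20 log₁₀(1.715) ≈ 4.69 dB
∠L = 0.00° − 112.17° = -112.17°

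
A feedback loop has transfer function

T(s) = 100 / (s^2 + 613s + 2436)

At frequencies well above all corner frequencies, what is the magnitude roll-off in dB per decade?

-40 dB/decade

Each pole contributes −20 dB/decade at high frequency; each zero contributes +20 dB/decade.
Net: 0 zero(s) − 2 pole(s) → -40 dB/decade.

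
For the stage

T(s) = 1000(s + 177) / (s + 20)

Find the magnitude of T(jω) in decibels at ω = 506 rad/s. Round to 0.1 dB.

At s = jω = j506:
zero (s+177): 177 + j506 → |·| = √(177²+506²) = √287365 ≈ 536.06, ∠ = arctan(506/177) ≈ 70.72°
pole (s+20): 20 + j506 → |·| = √(20²+506²) = √256436 ≈ 506.4, ∠ = arctan(506/20) ≈ 87.74°
|T| = 1000 · 536.06 / 506.4 ≈ 1058.6
Gain = 20 log₁₀(1058.6) ≈ 60.49 dB

60.5 dB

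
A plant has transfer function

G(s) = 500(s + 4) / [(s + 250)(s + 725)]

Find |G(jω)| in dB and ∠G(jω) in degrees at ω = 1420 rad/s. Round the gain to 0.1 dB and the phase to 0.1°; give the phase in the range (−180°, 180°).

-10.2 dB, -53.1°

At s = jω = j1420:
zero (s+4): 4 + j1420 → |·| = √(4²+1420²) = √2016416 ≈ 1420, ∠ = arctan(1420/4) ≈ 89.84°
pole (s+250): 250 + j1420 → |·| = √(250²+1420²) = √2078900 ≈ 1441.8, ∠ = arctan(1420/250) ≈ 80.02°
pole (s+725): 725 + j1420 → |·| = √(725²+1420²) = √2542025 ≈ 1594.4, ∠ = arctan(1420/725) ≈ 62.95°
|G| = 500 · 1420 / 2.2988e+06 ≈ 0.30886
Gain = 20 log₁₀(0.30886) ≈ -10.20 dB
∠G = 89.84° − 142.97° = -53.13°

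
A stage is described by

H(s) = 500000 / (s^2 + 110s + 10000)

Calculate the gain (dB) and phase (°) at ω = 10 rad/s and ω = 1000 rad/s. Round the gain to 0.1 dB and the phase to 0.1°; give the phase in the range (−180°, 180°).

ω = 10: 34.0 dB, -6.3°; ω = 1000: -6.0 dB, -173.7°

At s = jω = j10:
quadratic: (j10)² + 110·j10 + 10000 = 9900 + j1100 → |·| ≈ 9960.9, ∠ ≈ 6.34°
|H| = 500000 / 9960.9 ≈ 50.196
Gain = 20 log₁₀(50.196) ≈ 34.01 dB
∠H = 0.00° − 6.34° = -6.34°

At s = jω = j1000:
quadratic: (j1000)² + 110·j1000 + 10000 = -990000 + j110000 → |·| ≈ 9.9609e+05, ∠ ≈ 173.66°
|H| = 500000 / 9.9609e+05 ≈ 0.50196
Gain = 20 log₁₀(0.50196) ≈ -5.99 dB
∠H = 0.00° − 173.66° = -173.66°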